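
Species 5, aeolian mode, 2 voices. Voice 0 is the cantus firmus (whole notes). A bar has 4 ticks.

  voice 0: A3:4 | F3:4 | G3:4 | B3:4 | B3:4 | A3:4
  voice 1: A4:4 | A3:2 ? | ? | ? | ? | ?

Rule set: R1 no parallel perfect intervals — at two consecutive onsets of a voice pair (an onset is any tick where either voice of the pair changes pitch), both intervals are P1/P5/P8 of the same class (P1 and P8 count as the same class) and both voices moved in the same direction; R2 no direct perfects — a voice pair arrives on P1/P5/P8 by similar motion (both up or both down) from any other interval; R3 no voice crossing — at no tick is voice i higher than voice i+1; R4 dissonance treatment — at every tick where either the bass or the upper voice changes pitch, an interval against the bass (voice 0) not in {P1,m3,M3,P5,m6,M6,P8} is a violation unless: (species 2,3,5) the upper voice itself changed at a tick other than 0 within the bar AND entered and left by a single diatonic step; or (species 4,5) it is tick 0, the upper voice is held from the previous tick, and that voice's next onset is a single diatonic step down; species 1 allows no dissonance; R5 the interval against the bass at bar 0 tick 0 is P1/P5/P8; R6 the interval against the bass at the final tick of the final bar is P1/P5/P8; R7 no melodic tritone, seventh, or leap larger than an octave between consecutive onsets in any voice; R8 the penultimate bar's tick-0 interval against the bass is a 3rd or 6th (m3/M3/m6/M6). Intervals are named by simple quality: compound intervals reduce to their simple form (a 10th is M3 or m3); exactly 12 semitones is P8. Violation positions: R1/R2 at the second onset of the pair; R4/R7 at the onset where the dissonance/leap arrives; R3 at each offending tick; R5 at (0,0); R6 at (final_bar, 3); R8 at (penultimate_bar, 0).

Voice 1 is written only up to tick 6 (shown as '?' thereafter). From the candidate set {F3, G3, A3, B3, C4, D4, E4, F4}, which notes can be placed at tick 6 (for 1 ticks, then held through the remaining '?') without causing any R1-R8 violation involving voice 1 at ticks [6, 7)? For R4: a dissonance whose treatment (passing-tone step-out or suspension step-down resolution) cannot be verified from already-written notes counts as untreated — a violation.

{A3, C4, D4, F3, F4}

F3: legal
G3: violates R4
A3: legal
B3: violates R4
C4: legal
D4: legal
E4: violates R4
F4: legal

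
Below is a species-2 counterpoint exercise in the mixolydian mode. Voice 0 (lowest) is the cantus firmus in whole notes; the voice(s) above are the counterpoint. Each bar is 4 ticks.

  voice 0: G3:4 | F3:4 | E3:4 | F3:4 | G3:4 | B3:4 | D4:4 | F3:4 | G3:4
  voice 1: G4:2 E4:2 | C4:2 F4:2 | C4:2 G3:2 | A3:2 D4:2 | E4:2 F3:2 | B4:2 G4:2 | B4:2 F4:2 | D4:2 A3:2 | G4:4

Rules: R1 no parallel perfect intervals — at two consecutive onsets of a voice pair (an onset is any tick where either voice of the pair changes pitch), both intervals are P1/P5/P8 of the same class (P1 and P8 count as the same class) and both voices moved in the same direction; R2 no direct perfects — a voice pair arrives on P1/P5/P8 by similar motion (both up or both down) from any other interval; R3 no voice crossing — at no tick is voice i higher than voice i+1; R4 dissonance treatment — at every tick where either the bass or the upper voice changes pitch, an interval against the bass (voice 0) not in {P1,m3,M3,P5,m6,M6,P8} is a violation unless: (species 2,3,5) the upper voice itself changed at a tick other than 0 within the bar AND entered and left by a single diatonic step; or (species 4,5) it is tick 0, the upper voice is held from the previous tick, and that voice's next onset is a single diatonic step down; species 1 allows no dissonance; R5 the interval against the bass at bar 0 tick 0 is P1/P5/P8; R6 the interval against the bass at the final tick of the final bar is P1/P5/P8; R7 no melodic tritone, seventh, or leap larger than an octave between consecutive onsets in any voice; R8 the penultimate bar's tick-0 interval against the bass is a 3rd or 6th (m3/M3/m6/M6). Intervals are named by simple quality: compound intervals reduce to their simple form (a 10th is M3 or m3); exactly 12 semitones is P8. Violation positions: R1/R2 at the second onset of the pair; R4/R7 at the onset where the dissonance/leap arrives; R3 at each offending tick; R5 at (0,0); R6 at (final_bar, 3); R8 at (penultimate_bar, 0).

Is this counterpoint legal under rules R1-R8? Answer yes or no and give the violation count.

No (10 violations)

bar 0: v0=G3 v1=G4 (P8)
bar 1: v0=F3 v1=C4 (P5)
bar 2: v0=E3 v1=C4 (m6)
bar 3: v0=F3 v1=A3 (M3)
bar 4: v0=G3 v1=E4 (M6)
bar 5: v0=B3 v1=B4 (P8)
bar 6: v0=D4 v1=B4 (M6)
bar 7: v0=F3 v1=D4 (M6)
bar 8: v0=G3 v1=G4 (P8)
  R2 @ bar1.0: G3/E4 M6 -> F3/C4 P5 similar
  R3 @ bar4.2: G3 above F3
  R4 @ bar4.2: G3/F3 M2 untreated
  R7 @ bar4.2: E4->F3 leap 11st
  R3 @ bar4.3: G3 above F3
  R2 @ bar5.0: G3/F3 M2 -> B3/B4 P8 similar
  R7 @ bar5.0: F3->B4 leap 18st
  R7 @ bar6.2: B4->F4 leap 6st
  R2 @ bar8.0: F3/A3 M3 -> G3/G4 P8 similar
  R7 @ bar8.0: A3->G4 leap 10st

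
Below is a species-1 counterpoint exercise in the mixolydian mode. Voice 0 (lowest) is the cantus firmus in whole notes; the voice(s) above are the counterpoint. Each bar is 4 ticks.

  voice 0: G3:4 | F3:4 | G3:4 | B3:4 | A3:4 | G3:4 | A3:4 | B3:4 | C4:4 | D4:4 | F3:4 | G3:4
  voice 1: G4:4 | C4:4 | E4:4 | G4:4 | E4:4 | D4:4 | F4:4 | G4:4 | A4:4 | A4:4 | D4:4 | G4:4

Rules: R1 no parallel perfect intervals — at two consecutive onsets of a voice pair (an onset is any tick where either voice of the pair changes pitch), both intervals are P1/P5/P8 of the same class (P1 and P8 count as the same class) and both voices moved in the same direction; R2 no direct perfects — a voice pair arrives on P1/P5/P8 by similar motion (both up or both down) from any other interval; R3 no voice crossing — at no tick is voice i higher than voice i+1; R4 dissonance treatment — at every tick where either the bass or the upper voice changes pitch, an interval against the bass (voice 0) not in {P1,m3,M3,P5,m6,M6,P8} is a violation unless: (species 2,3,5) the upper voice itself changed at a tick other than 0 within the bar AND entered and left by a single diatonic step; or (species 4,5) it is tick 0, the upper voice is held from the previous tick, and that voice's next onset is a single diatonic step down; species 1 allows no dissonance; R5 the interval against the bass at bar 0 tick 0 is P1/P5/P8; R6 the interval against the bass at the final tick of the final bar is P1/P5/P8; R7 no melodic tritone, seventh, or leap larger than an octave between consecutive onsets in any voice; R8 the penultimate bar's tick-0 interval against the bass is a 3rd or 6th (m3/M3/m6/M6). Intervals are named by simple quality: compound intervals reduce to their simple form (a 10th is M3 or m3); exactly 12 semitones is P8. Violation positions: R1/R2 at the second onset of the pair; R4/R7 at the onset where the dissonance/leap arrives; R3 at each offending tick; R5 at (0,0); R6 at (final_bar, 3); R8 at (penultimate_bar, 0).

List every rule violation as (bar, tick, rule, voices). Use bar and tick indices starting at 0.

(1, 0, R2, (0, 1))
(4, 0, R2, (0, 1))
(5, 0, R1, (0, 1))
(11, 0, R2, (0, 1))

bar 0: v0=G3 v1=G4 downbeat P8
bar 1: v0=F3 v1=C4 downbeat P5
bar 2: v0=G3 v1=E4 downbeat M6
bar 3: v0=B3 v1=G4 downbeat m6
bar 4: v0=A3 v1=E4 downbeat P5
bar 5: v0=G3 v1=D4 downbeat P5
bar 6: v0=A3 v1=F4 downbeat m6
bar 7: v0=B3 v1=G4 downbeat m6
bar 8: v0=C4 v1=A4 downbeat M6
bar 9: v0=D4 v1=A4 downbeat P5
bar 10: v0=F3 v1=D4 downbeat M6
bar 11: v0=G3 v1=G4 downbeat P8
  -> R2 @ bar 1 tick 0 v(0, 1): G3/G4 P8 -> F3/C4 P5 similar
  -> R2 @ bar 4 tick 0 v(0, 1): B3/G4 m6 -> A3/E4 P5 similar
  -> R1 @ bar 5 tick 0 v(0, 1): A3/E4 P5 -> G3/D4 P5 similar
  -> R2 @ bar 11 tick 0 v(0, 1): F3/D4 M6 -> G3/G4 P8 similar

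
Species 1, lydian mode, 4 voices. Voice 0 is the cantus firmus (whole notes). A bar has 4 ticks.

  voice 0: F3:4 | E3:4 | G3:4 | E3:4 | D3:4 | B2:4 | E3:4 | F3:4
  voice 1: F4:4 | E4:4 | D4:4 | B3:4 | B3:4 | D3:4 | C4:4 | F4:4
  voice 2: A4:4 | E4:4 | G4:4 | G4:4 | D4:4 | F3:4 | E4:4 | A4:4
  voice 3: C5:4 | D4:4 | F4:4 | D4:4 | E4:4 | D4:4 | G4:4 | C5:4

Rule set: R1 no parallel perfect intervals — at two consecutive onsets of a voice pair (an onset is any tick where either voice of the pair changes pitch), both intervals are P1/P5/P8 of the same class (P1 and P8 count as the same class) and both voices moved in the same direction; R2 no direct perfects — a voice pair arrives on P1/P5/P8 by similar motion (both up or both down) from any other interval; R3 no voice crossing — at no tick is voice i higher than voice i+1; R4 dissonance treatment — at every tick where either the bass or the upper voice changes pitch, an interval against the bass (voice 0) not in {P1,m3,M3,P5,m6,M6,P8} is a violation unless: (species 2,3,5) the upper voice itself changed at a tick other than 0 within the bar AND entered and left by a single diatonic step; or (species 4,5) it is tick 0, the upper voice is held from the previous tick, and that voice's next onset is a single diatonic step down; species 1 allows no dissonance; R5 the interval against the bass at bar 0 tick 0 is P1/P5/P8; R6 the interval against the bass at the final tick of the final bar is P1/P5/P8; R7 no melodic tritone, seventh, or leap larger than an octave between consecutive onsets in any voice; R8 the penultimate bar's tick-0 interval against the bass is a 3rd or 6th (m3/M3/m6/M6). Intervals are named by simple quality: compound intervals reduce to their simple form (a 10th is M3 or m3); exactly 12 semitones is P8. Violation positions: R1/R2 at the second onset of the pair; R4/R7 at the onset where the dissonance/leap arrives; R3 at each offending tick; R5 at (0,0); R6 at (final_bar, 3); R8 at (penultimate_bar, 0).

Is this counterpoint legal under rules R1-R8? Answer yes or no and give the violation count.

bar 0: v0=F3 v1=F4 v2=A4 v3=C5 (P5)
bar 1: v0=E3 v1=E4 v2=E4 v3=D4 (m7)
bar 2: v0=G3 v1=D4 v2=G4 v3=F4 (m7)
bar 3: v0=E3 v1=B3 v2=G4 v3=D4 (m7)
bar 4: v0=D3 v1=B3 v2=D4 v3=E4 (M2)
bar 5: v0=B2 v1=D3 v2=F3 v3=D4 (m3)
bar 6: v0=E3 v1=C4 v2=E4 v3=G4 (m3)
bar 7: v0=F3 v1=F4 v2=A4 v3=C5 (P5)
  R5 @ bar0.0: opens on M3
  R1 @ bar1.0: F3/F4 P8 -> E3/E4 P8 similar
  R2 @ bar1.0: F3/A4 M3 -> E3/E4 P8 similar
  R2 @ bar1.0: F4/A4 M3 -> E4/E4 P1 similar
  R3 @ bar1.0: E4 above D4
  R4 @ bar1.0: E3/D4 m7 untreated
  R7 @ bar1.0: C5->D4 leap 10st
  R3 @ bar1.1: E4 above D4
  R3 @ bar1.2: E4 above D4
  R3 @ bar1.3: E4 above D4
  R1 @ bar2.0: E3/E4 P8 -> G3/G4 P8 similar
  R3 @ bar2.0: G4 above F4
  R4 @ bar2.0: G3/F4 m7 untreated
  R3 @ bar2.1: G4 above F4
  R3 @ bar2.2: G4 above F4
  R3 @ bar2.3: G4 above F4
  R1 @ bar3.0: G3/D4 P5 -> E3/B3 P5 similar
  R3 @ bar3.0: G4 above D4
  R4 @ bar3.0: E3/D4 m7 untreated
  R3 @ bar3.1: G4 above D4
  R3 @ bar3.2: G4 above D4
  R3 @ bar3.3: G4 above D4
  R2 @ bar4.0: E3/G4 m3 -> D3/D4 P8 similar
  R4 @ bar4.0: D3/E4 M2 untreated
  R2 @ bar5.0: B3/E4 P4 -> D3/D4 P8 similar
  R4 @ bar5.0: B2/F3 TT untreated
  R2 @ bar6.0: B2/F3 TT -> E3/E4 P8 similar
  R2 @ bar6.0: D3/D4 P8 -> C4/G4 P5 similar
  R7 @ bar6.0: D3->C4 leap 10st
  R7 @ bar6.0: F3->E4 leap 11st
  R8 @ bar6.0: penult P8 not 3rd/6th
  R1 @ bar7.0: C4/G4 P5 -> F4/C5 P5 similar
  R2 @ bar7.0: E3/C4 m6 -> F3/F4 P8 similar
  R2 @ bar7.0: E3/G4 m3 -> F3/C5 P5 similar
  R6 @ bar7.3: closes on M3

No (35 violations)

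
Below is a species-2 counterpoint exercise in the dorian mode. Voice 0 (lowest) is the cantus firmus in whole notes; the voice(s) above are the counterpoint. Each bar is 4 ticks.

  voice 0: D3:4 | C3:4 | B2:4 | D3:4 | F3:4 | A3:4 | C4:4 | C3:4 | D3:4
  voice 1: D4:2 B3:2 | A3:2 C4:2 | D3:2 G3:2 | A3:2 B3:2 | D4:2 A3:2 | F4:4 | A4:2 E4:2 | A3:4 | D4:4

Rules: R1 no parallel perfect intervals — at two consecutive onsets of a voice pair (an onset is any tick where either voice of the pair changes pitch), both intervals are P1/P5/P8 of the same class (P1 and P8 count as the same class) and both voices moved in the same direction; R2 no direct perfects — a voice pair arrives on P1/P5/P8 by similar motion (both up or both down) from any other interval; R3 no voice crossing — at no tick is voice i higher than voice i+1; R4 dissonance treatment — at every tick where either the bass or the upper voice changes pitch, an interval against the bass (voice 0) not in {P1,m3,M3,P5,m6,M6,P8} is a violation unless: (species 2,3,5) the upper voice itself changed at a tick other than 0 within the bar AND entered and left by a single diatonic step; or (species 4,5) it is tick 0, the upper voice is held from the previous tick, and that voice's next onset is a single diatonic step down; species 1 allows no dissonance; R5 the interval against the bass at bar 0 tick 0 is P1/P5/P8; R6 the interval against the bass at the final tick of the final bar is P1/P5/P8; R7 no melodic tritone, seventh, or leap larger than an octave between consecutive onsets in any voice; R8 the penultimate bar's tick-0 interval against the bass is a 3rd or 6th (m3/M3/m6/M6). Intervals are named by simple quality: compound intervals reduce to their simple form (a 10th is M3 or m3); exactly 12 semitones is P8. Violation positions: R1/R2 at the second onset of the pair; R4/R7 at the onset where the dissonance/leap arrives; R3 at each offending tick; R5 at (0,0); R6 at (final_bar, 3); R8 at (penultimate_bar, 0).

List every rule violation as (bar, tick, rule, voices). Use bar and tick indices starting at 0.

(2, 0, R7, (1,))
(3, 0, R2, (0, 1))
(8, 0, R2, (0, 1))

bar 0: v0=D3 v1=D4 downbeat P8
bar 1: v0=C3 v1=A3 downbeat M6
bar 2: v0=B2 v1=D3 downbeat m3
bar 3: v0=D3 v1=A3 downbeat P5
bar 4: v0=F3 v1=D4 downbeat M6
bar 5: v0=A3 v1=F4 downbeat m6
bar 6: v0=C4 v1=A4 downbeat M6
bar 7: v0=C3 v1=A3 downbeat M6
bar 8: v0=D3 v1=D4 downbeat P8
  -> R7 @ bar 2 tick 0 v(1,): C4->D3 leap 10st
  -> R2 @ bar 3 tick 0 v(0, 1): B2/G3 m6 -> D3/A3 P5 similar
  -> R2 @ bar 8 tick 0 v(0, 1): C3/A3 M6 -> D3/D4 P8 similar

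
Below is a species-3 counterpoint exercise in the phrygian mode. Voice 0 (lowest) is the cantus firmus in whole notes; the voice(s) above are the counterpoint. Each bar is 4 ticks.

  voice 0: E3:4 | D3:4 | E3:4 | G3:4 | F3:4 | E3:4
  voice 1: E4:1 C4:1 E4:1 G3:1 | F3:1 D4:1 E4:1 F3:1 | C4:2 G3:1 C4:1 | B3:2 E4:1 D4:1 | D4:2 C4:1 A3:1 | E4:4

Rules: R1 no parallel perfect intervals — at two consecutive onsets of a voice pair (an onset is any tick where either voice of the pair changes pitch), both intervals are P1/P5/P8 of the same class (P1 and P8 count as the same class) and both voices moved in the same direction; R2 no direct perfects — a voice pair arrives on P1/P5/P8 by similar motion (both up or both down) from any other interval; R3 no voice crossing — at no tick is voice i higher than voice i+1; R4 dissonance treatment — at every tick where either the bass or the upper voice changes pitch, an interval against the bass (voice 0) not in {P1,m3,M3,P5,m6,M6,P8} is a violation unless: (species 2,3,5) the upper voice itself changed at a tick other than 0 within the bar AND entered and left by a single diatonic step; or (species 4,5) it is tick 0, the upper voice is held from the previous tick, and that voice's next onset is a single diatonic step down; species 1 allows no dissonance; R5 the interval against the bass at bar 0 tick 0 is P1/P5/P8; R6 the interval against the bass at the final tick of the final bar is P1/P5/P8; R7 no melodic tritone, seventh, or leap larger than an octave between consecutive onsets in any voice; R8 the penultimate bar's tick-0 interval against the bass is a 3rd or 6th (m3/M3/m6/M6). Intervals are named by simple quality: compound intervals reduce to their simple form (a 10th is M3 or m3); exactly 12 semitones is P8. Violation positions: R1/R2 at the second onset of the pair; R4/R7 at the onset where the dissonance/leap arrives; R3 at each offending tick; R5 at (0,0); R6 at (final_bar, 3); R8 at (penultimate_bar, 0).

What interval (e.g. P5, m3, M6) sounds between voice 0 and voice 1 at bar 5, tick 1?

voice 0=E3 voice 1=E4 -> P8

P8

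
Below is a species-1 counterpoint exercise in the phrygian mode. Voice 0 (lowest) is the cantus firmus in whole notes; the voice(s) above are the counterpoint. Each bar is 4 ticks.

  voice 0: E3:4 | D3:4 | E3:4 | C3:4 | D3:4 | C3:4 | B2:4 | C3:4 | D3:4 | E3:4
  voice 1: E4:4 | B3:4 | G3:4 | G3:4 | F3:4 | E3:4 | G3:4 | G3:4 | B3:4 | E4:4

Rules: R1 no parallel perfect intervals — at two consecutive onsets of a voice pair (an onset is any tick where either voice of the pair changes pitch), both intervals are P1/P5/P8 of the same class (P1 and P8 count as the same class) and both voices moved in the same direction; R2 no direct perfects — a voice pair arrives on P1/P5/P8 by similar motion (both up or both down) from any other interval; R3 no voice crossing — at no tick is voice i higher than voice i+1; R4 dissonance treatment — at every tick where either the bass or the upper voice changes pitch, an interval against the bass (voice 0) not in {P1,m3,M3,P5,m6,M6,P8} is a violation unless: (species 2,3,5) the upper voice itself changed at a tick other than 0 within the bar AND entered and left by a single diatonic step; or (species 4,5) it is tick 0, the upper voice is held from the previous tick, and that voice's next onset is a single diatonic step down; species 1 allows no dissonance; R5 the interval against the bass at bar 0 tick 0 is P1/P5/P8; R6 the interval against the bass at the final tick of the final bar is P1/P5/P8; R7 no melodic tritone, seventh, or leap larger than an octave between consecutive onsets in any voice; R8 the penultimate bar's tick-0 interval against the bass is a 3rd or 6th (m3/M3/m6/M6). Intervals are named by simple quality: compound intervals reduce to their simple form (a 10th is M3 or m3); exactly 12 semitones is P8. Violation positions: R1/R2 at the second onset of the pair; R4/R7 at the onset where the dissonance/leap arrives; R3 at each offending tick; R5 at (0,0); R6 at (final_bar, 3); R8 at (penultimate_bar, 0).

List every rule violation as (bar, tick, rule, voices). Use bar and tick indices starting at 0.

(9, 0, R2, (0, 1))

bar 0: v0=E3 v1=E4 downbeat P8
bar 1: v0=D3 v1=B3 downbeat M6
bar 2: v0=E3 v1=G3 downbeat m3
bar 3: v0=C3 v1=G3 downbeat P5
bar 4: v0=D3 v1=F3 downbeat m3
bar 5: v0=C3 v1=E3 downbeat M3
bar 6: v0=B2 v1=G3 downbeat m6
bar 7: v0=C3 v1=G3 downbeat P5
bar 8: v0=D3 v1=B3 downbeat M6
bar 9: v0=E3 v1=E4 downbeat P8
  -> R2 @ bar 9 tick 0 v(0, 1): D3/B3 M6 -> E3/E4 P8 similar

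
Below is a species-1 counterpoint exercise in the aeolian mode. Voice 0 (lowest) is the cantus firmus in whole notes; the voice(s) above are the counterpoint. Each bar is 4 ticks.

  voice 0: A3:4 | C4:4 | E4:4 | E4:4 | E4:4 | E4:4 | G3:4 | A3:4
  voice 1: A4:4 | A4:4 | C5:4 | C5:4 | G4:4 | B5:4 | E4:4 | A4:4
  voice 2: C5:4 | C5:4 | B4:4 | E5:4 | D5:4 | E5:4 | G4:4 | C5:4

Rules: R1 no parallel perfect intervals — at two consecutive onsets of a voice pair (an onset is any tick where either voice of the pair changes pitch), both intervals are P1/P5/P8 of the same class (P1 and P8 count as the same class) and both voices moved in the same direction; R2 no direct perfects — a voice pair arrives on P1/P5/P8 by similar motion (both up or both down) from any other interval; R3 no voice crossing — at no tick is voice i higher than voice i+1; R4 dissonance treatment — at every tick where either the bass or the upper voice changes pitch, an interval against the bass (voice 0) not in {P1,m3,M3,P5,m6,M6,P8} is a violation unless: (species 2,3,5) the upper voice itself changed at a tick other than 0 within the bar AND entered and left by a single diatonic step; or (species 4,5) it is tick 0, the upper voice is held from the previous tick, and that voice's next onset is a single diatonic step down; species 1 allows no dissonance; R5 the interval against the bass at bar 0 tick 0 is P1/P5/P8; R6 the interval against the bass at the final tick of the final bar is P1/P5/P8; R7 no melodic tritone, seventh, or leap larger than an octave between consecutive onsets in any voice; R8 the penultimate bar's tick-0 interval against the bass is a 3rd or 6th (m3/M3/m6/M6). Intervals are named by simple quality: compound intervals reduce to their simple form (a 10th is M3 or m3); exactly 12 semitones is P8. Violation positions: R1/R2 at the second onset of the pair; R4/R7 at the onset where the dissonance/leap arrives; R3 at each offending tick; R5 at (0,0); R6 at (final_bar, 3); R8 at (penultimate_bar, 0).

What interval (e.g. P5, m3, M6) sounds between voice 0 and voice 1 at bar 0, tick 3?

P8

voice 0=A3 voice 1=A4 -> P8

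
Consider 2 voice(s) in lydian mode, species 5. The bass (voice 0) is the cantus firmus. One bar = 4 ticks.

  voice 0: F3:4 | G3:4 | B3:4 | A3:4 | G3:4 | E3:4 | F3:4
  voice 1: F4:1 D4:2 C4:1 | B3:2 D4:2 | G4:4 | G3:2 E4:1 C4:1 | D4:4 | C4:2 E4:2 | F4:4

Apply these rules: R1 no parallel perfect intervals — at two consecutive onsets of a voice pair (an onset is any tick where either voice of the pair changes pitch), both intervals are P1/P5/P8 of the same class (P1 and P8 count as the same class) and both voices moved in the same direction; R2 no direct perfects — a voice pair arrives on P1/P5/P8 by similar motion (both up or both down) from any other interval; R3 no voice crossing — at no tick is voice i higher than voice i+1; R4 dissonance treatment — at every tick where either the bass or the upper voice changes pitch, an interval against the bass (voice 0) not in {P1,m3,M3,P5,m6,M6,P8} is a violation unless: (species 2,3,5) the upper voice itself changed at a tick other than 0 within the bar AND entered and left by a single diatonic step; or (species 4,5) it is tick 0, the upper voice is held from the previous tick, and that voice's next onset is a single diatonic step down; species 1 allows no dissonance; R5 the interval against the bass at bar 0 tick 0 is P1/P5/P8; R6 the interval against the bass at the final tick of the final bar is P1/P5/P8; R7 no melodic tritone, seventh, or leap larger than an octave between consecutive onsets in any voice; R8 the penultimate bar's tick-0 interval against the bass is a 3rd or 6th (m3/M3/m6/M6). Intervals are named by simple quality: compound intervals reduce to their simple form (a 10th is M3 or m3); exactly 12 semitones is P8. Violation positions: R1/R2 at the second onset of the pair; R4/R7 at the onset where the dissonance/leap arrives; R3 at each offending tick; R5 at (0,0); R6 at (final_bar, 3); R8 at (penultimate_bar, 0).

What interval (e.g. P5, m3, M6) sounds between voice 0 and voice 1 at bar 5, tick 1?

m6

voice 0=E3 voice 1=C4 -> m6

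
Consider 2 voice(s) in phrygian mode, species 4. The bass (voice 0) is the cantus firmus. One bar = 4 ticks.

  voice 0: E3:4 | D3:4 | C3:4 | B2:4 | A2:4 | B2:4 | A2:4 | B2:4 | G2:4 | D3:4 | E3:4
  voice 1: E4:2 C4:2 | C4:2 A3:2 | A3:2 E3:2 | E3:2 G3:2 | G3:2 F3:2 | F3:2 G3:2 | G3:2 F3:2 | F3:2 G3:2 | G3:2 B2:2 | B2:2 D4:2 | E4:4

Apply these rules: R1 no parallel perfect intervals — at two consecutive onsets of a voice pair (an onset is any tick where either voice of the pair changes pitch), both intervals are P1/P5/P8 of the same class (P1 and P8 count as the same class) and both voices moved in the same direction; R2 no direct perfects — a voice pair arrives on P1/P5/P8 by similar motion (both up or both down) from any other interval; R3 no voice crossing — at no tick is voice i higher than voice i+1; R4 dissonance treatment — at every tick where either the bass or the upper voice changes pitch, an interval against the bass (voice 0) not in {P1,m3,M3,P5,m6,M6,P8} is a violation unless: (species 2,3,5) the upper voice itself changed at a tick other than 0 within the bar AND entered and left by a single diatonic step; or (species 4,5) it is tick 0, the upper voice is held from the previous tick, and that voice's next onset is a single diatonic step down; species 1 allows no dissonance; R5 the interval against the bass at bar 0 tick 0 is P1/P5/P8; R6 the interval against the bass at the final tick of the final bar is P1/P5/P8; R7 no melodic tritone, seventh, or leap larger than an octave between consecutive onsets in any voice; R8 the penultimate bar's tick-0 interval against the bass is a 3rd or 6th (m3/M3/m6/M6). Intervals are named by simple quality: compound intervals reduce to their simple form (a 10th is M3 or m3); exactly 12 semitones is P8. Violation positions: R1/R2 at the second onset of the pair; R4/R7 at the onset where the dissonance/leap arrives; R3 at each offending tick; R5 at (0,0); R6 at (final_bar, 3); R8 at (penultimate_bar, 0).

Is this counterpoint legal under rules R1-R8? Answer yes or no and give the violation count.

No (8 violations)

bar 0: v0=E3 v1=E4 (P8)
bar 1: v0=D3 v1=C4 (m7)
bar 2: v0=C3 v1=A3 (M6)
bar 3: v0=B2 v1=E3 (P4)
bar 4: v0=A2 v1=G3 (m7)
bar 5: v0=B2 v1=F3 (TT)
bar 6: v0=A2 v1=G3 (m7)
bar 7: v0=B2 v1=F3 (TT)
bar 8: v0=G2 v1=G3 (P8)
bar 9: v0=D3 v1=B2 (m3)
bar 10: v0=E3 v1=E4 (P8)
  R4 @ bar1.0: D3/C4 m7 untreated
  R4 @ bar3.0: B2/E3 P4 untreated
  R4 @ bar5.0: B2/F3 TT untreated
  R4 @ bar7.0: B2/F3 TT untreated
  R3 @ bar9.0: D3 above B2
  R3 @ bar9.1: D3 above B2
  R7 @ bar9.2: B2->D4 leap 15st
  R1 @ bar10.0: D3/D4 P8 -> E3/E4 P8 similar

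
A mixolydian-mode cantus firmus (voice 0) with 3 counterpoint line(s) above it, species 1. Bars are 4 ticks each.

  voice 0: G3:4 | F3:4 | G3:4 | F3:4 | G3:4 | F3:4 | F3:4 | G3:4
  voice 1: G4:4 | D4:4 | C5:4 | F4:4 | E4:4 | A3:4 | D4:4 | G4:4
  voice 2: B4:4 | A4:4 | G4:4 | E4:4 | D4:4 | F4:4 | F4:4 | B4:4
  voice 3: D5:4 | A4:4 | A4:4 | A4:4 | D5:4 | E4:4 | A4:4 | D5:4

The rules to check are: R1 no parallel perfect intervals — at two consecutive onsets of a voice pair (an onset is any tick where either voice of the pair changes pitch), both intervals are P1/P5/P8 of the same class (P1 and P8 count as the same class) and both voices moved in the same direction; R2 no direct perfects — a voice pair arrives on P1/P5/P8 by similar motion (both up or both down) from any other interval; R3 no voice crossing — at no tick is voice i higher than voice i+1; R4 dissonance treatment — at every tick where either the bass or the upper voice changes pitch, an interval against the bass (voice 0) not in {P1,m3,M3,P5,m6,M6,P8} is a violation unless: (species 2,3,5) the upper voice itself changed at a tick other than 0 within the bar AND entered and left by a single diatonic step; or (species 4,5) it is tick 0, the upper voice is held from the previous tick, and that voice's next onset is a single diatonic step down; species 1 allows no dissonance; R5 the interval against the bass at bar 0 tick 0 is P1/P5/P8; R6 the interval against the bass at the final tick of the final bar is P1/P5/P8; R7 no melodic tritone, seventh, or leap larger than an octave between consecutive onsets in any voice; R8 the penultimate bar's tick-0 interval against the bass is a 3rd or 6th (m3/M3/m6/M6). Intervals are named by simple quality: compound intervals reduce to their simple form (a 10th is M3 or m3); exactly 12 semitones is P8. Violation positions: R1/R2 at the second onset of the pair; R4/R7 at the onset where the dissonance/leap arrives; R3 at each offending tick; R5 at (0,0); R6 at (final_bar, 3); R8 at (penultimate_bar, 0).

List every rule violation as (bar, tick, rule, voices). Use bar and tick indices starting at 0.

(0, 0, R5, (0, 2))
(1, 0, R1, (1, 3))
(1, 0, R2, (1, 2))
(1, 0, R2, (2, 3))
(2, 0, R3, (1, 2))
(2, 0, R4, (0, 1))
(2, 0, R4, (0, 3))
(2, 0, R7, (1,))
(2, 1, R3, (1, 2))
(2, 2, R3, (1, 2))
(2, 3, R3, (1, 2))
(3, 0, R2, (0, 1))
(3, 0, R3, (1, 2))
(3, 0, R4, (0, 2))
(3, 1, R3, (1, 2))
(3, 2, R3, (1, 2))
(3, 3, R3, (1, 2))
(4, 0, R2, (0, 3))
(4, 0, R3, (1, 2))
(4, 1, R3, (1, 2))
(4, 2, R3, (1, 2))
(4, 3, R3, (1, 2))
(5, 0, R2, (1, 3))
(5, 0, R3, (2, 3))
(5, 0, R4, (0, 3))
(5, 0, R7, (3,))
(5, 1, R3, (2, 3))
(5, 2, R3, (2, 3))
(5, 3, R3, (2, 3))
(6, 0, R1, (1, 3))
(6, 0, R8, (0, 2))
(7, 0, R1, (1, 3))
(7, 0, R2, (0, 1))
(7, 0, R2, (0, 3))
(7, 0, R7, (2,))
(7, 3, R6, (0, 2))

bar 0: v0=G3 v1=G4 v2=B4 v3=D5 downbeat P5
bar 1: v0=F3 v1=D4 v2=A4 v3=A4 downbeat M3
bar 2: v0=G3 v1=C5 v2=G4 v3=A4 downbeat M2
bar 3: v0=F3 v1=F4 v2=E4 v3=A4 downbeat M3
bar 4: v0=G3 v1=E4 v2=D4 v3=D5 downbeat P5
bar 5: v0=F3 v1=A3 v2=F4 v3=E4 downbeat M7
bar 6: v0=F3 v1=D4 v2=F4 v3=A4 downbeat M3
bar 7: v0=G3 v1=G4 v2=B4 v3=D5 downbeat P5
  -> R5 @ bar 0 tick 0 v(0, 2): opens on M3
  -> R1 @ bar 1 tick 0 v(1, 3): G4/D5 P5 -> D4/A4 P5 similar
  -> R2 @ bar 1 tick 0 v(1, 2): G4/B4 M3 -> D4/A4 P5 similar
  -> R2 @ bar 1 tick 0 v(2, 3): B4/D5 m3 -> A4/A4 P1 similar
  -> R3 @ bar 2 tick 0 v(1, 2): C5 above G4
  -> R4 @ bar 2 tick 0 v(0, 1): G3/C5 P4 untreated
  -> R4 @ bar 2 tick 0 v(0, 3): G3/A4 M2 untreated
  -> R7 @ bar 2 tick 0 v(1,): D4->C5 leap 10st
  -> R3 @ bar 2 tick 1 v(1, 2): C5 above G4
  -> R3 @ bar 2 tick 2 v(1, 2): C5 above G4
  -> R3 @ bar 2 tick 3 v(1, 2): C5 above G4
  -> R2 @ bar 3 tick 0 v(0, 1): G3/C5 P4 -> F3/F4 P8 similar
  -> R3 @ bar 3 tick 0 v(1, 2): F4 above E4
  -> R4 @ bar 3 tick 0 v(0, 2): F3/E4 M7 untreated
  -> R3 @ bar 3 tick 1 v(1, 2): F4 above E4
  -> R3 @ bar 3 tick 2 v(1, 2): F4 above E4
  -> R3 @ bar 3 tick 3 v(1, 2): F4 above E4
  -> R2 @ bar 4 tick 0 v(0, 3): F3/A4 M3 -> G3/D5 P5 similar
  -> R3 @ bar 4 tick 0 v(1, 2): E4 above D4
  -> R3 @ bar 4 tick 1 v(1, 2): E4 above D4
  -> R3 @ bar 4 tick 2 v(1, 2): E4 above D4
  -> R3 @ bar 4 tick 3 v(1, 2): E4 above D4
  -> R2 @ bar 5 tick 0 v(1, 3): E4/D5 m7 -> A3/E4 P5 similar
  -> R3 @ bar 5 tick 0 v(2, 3): F4 above E4
  -> R4 @ bar 5 tick 0 v(0, 3): F3/E4 M7 untreated
  -> R7 @ bar 5 tick 0 v(3,): D5->E4 leap 10st
  -> R3 @ bar 5 tick 1 v(2, 3): F4 above E4
  -> R3 @ bar 5 tick 2 v(2, 3): F4 above E4
  -> R3 @ bar 5 tick 3 v(2, 3): F4 above E4
  -> R1 @ bar 6 tick 0 v(1, 3): A3/E4 P5 -> D4/A4 P5 similar
  -> R8 @ bar 6 tick 0 v(0, 2): penult P8 not 3rd/6th
  -> R1 @ bar 7 tick 0 v(1, 3): D4/A4 P5 -> G4/D5 P5 similar
  -> R2 @ bar 7 tick 0 v(0, 1): F3/D4 M6 -> G3/G4 P8 similar
  -> R2 @ bar 7 tick 0 v(0, 3): F3/A4 M3 -> G3/D5 P5 similar
  -> R7 @ bar 7 tick 0 v(2,): F4->B4 leap 6st
  -> R6 @ bar 7 tick 3 v(0, 2): closes on M3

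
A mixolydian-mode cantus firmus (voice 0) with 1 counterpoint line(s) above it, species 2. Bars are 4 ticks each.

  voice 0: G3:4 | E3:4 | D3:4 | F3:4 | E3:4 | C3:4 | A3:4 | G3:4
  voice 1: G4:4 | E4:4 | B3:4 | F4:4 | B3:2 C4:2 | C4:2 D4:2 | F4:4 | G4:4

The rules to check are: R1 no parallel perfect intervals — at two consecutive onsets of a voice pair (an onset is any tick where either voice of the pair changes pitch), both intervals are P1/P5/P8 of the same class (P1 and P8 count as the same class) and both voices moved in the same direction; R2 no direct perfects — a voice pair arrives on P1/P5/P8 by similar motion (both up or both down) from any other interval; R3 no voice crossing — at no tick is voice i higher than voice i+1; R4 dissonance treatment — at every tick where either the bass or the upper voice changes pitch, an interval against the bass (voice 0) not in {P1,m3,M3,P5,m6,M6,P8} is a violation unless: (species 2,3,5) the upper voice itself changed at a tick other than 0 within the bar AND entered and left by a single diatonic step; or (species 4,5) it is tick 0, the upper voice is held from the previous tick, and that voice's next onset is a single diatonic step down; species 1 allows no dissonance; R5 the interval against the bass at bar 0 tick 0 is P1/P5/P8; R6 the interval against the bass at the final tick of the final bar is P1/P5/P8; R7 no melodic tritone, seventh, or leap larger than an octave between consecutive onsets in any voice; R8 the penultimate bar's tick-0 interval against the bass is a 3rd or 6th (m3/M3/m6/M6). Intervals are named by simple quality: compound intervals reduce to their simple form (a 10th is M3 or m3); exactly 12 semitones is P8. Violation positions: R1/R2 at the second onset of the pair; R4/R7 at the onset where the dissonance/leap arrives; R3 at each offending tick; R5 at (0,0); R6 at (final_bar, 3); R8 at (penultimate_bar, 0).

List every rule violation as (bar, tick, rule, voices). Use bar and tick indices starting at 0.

(1, 0, R1, (0, 1))
(3, 0, R2, (0, 1))
(3, 0, R7, (1,))
(4, 0, R2, (0, 1))
(4, 0, R7, (1,))
(5, 2, R4, (0, 1))

bar 0: v0=G3 v1=G4 downbeat P8
bar 1: v0=E3 v1=E4 downbeat P8
bar 2: v0=D3 v1=B3 downbeat M6
bar 3: v0=F3 v1=F4 downbeat P8
bar 4: v0=E3 v1=B3 downbeat P5
bar 5: v0=C3 v1=C4 downbeat P8
bar 6: v0=A3 v1=F4 downbeat m6
bar 7: v0=G3 v1=G4 downbeat P8
  -> R1 @ bar 1 tick 0 v(0, 1): G3/G4 P8 -> E3/E4 P8 similar
  -> R2 @ bar 3 tick 0 v(0, 1): D3/B3 M6 -> F3/F4 P8 similar
  -> R7 @ bar 3 tick 0 v(1,): B3->F4 leap 6st
  -> R2 @ bar 4 tick 0 v(0, 1): F3/F4 P8 -> E3/B3 P5 similar
  -> R7 @ bar 4 tick 0 v(1,): F4->B3 leap 6st
  -> R4 @ bar 5 tick 2 v(0, 1): C3/D4 M2 untreated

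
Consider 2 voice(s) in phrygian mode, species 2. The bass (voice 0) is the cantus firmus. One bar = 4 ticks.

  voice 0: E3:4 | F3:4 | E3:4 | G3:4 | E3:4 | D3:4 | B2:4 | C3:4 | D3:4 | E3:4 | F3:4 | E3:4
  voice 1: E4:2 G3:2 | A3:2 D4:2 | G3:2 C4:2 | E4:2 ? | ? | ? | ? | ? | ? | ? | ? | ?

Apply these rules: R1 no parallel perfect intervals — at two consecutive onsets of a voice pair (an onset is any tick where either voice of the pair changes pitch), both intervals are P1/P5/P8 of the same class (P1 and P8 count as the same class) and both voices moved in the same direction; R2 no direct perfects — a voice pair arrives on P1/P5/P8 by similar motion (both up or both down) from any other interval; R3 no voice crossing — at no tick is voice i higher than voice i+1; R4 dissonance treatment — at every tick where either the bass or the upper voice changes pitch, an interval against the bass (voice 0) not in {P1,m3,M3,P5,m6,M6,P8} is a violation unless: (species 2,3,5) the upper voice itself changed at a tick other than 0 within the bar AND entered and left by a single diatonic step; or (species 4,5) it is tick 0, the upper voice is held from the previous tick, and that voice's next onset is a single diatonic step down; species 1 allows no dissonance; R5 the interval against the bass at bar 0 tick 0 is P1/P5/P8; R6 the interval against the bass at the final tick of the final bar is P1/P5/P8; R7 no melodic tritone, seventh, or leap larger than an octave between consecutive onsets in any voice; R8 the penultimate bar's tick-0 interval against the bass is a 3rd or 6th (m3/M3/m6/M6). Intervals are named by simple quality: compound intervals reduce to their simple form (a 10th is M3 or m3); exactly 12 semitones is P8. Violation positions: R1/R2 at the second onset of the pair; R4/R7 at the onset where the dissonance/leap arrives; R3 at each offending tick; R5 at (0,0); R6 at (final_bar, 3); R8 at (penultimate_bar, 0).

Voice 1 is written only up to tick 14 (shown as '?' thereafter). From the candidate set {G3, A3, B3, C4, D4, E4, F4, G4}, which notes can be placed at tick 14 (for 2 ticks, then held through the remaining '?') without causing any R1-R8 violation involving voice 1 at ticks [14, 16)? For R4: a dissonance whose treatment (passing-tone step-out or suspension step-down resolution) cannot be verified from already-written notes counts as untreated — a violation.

G3: legal
A3: violates R4
B3: legal
C4: violates R4
D4: legal
E4: legal
F4: violates R4
G4: legal

{B3, D4, E4, G3, G4}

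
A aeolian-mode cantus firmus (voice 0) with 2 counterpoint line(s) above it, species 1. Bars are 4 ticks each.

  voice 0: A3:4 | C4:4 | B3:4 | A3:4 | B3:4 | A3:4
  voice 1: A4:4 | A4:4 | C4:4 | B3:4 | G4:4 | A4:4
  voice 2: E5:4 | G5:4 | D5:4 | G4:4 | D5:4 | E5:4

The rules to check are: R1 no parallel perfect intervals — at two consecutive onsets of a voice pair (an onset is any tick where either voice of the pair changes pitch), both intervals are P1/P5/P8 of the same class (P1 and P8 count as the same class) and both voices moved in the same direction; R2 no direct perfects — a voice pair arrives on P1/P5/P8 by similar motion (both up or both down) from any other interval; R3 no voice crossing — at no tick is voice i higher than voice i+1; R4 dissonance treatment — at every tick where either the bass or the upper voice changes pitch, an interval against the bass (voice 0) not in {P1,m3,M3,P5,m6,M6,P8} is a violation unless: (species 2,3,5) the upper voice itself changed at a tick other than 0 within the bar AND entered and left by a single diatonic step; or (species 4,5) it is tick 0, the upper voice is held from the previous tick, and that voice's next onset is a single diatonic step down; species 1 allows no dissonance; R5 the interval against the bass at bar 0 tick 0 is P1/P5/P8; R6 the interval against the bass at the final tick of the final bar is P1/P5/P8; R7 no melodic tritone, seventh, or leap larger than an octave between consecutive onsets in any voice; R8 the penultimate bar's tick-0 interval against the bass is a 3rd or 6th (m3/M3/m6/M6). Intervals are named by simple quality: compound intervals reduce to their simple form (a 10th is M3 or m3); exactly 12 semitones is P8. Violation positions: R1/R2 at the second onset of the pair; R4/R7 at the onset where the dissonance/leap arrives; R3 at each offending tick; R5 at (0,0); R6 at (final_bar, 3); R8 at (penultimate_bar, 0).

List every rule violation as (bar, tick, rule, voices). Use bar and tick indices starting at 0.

bar 0: v0=A3 v1=A4 v2=E5 downbeat P5
bar 1: v0=C4 v1=A4 v2=G5 downbeat P5
bar 2: v0=B3 v1=C4 v2=D5 downbeat m3
bar 3: v0=A3 v1=B3 v2=G4 downbeat m7
bar 4: v0=B3 v1=G4 v2=D5 downbeat m3
bar 5: v0=A3 v1=A4 v2=E5 downbeat P5
  -> R1 @ bar 1 tick 0 v(0, 2): A3/E5 P5 -> C4/G5 P5 similar
  -> R4 @ bar 2 tick 0 v(0, 1): B3/C4 m2 untreated
  -> R4 @ bar 3 tick 0 v(0, 1): A3/B3 M2 untreated
  -> R4 @ bar 3 tick 0 v(0, 2): A3/G4 m7 untreated
  -> R2 @ bar 4 tick 0 v(1, 2): B3/G4 m6 -> G4/D5 P5 similar
  -> R1 @ bar 5 tick 0 v(1, 2): G4/D5 P5 -> A4/E5 P5 similar

(1, 0, R1, (0, 2))
(2, 0, R4, (0, 1))
(3, 0, R4, (0, 1))
(3, 0, R4, (0, 2))
(4, 0, R2, (1, 2))
(5, 0, R1, (1, 2))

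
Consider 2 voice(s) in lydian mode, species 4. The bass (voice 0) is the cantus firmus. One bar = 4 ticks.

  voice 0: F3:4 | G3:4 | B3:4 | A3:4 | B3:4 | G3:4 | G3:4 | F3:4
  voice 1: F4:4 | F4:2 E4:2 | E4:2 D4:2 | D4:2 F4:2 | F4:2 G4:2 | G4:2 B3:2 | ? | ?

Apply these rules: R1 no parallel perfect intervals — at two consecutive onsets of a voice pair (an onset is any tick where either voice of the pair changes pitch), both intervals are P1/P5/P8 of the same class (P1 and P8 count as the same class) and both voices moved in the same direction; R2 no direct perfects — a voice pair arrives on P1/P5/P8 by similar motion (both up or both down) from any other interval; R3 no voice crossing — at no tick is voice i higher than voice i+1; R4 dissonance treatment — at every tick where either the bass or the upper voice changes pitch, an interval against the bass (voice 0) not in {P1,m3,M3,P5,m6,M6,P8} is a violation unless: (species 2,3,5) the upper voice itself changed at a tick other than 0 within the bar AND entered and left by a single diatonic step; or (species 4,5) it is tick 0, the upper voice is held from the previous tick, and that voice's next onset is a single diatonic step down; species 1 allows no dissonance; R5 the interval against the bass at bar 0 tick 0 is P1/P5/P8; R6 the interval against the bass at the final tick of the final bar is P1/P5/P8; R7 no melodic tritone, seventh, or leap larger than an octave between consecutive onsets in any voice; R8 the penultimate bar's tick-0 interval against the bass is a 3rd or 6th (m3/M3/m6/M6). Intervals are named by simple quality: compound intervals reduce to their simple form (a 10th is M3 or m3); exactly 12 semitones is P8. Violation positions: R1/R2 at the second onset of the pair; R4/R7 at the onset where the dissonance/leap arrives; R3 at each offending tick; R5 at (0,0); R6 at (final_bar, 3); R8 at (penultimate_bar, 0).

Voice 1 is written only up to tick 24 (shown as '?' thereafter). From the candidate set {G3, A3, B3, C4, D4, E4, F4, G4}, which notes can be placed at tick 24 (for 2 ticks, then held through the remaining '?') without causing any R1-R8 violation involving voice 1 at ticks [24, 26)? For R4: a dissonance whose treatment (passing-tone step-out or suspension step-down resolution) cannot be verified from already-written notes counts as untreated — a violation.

G3: violates R8
A3: violates R4,R8
B3: legal
C4: violates R4,R8
D4: violates R8
E4: legal
F4: violates R4,R7,R8
G4: violates R8

{B3, E4}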